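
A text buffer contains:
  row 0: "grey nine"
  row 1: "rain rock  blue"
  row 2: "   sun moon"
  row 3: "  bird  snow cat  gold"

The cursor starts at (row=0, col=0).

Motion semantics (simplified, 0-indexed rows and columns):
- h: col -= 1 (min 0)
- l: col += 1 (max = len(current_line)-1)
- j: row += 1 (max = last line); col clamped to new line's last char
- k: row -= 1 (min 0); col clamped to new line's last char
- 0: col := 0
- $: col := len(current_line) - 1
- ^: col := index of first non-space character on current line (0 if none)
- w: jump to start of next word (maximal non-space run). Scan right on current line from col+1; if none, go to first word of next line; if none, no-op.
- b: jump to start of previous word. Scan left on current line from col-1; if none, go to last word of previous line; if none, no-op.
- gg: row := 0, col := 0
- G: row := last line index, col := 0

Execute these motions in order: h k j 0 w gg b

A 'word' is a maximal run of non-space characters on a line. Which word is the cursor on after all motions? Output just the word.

After 1 (h): row=0 col=0 char='g'
After 2 (k): row=0 col=0 char='g'
After 3 (j): row=1 col=0 char='r'
After 4 (0): row=1 col=0 char='r'
After 5 (w): row=1 col=5 char='r'
After 6 (gg): row=0 col=0 char='g'
After 7 (b): row=0 col=0 char='g'

Answer: grey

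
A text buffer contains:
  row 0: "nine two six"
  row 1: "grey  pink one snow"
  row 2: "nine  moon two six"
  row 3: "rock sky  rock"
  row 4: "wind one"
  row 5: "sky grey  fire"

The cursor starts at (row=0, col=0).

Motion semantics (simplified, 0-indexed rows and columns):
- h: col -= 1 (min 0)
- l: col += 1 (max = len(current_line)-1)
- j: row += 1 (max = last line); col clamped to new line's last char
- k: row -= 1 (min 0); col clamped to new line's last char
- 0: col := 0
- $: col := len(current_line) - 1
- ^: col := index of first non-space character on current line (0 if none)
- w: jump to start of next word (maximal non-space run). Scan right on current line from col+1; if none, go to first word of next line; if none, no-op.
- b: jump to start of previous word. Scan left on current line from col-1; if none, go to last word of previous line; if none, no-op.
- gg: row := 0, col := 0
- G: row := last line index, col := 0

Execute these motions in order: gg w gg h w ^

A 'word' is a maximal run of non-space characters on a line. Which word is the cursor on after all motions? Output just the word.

Answer: nine

Derivation:
After 1 (gg): row=0 col=0 char='n'
After 2 (w): row=0 col=5 char='t'
After 3 (gg): row=0 col=0 char='n'
After 4 (h): row=0 col=0 char='n'
After 5 (w): row=0 col=5 char='t'
After 6 (^): row=0 col=0 char='n'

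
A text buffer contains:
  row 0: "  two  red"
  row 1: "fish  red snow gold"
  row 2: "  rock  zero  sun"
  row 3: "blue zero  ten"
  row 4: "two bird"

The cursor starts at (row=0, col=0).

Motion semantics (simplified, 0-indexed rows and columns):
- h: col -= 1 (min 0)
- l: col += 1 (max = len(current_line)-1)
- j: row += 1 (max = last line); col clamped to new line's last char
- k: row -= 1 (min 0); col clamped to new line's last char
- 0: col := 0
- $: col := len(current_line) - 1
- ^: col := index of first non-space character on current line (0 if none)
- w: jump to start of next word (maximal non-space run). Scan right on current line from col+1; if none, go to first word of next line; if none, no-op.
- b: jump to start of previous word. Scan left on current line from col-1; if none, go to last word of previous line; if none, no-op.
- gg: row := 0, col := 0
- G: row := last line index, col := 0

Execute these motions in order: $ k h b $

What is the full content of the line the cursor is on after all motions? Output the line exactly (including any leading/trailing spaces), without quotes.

After 1 ($): row=0 col=9 char='d'
After 2 (k): row=0 col=9 char='d'
After 3 (h): row=0 col=8 char='e'
After 4 (b): row=0 col=7 char='r'
After 5 ($): row=0 col=9 char='d'

Answer:   two  red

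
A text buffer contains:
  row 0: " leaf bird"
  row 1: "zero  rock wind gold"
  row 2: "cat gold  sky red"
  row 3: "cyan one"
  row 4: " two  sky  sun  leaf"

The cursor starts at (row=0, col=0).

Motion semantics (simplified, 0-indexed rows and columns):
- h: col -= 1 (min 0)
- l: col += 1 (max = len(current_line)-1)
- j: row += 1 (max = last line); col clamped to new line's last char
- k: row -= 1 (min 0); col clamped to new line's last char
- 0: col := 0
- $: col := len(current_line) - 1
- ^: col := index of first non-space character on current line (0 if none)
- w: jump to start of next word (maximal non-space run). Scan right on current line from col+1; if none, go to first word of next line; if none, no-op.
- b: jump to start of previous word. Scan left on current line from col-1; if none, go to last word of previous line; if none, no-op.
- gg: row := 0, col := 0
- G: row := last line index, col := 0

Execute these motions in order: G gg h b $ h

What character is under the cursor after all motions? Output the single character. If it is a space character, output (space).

After 1 (G): row=4 col=0 char='_'
After 2 (gg): row=0 col=0 char='_'
After 3 (h): row=0 col=0 char='_'
After 4 (b): row=0 col=0 char='_'
After 5 ($): row=0 col=9 char='d'
After 6 (h): row=0 col=8 char='r'

Answer: r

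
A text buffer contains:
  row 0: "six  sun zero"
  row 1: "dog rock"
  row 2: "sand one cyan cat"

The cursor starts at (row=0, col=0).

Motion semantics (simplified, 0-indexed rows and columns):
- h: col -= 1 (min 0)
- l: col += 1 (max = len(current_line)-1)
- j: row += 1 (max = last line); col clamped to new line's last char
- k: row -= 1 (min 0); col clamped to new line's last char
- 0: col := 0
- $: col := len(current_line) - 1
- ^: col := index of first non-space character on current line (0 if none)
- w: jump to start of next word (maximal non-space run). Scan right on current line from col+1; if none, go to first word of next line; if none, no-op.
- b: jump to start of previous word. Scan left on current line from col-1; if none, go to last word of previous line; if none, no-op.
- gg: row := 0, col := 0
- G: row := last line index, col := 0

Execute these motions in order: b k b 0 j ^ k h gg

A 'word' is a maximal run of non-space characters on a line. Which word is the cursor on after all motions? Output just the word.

Answer: six

Derivation:
After 1 (b): row=0 col=0 char='s'
After 2 (k): row=0 col=0 char='s'
After 3 (b): row=0 col=0 char='s'
After 4 (0): row=0 col=0 char='s'
After 5 (j): row=1 col=0 char='d'
After 6 (^): row=1 col=0 char='d'
After 7 (k): row=0 col=0 char='s'
After 8 (h): row=0 col=0 char='s'
After 9 (gg): row=0 col=0 char='s'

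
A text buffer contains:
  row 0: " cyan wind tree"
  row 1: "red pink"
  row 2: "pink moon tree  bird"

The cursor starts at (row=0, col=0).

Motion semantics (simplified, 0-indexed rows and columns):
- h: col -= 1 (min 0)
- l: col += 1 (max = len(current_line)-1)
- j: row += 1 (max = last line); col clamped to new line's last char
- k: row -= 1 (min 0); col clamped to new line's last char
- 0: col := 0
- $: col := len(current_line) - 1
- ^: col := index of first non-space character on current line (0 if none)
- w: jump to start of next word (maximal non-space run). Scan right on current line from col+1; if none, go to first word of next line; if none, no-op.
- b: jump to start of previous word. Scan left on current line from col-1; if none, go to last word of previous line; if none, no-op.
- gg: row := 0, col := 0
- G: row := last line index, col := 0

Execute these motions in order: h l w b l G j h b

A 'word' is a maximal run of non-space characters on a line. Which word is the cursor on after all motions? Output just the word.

After 1 (h): row=0 col=0 char='_'
After 2 (l): row=0 col=1 char='c'
After 3 (w): row=0 col=6 char='w'
After 4 (b): row=0 col=1 char='c'
After 5 (l): row=0 col=2 char='y'
After 6 (G): row=2 col=0 char='p'
After 7 (j): row=2 col=0 char='p'
After 8 (h): row=2 col=0 char='p'
After 9 (b): row=1 col=4 char='p'

Answer: pink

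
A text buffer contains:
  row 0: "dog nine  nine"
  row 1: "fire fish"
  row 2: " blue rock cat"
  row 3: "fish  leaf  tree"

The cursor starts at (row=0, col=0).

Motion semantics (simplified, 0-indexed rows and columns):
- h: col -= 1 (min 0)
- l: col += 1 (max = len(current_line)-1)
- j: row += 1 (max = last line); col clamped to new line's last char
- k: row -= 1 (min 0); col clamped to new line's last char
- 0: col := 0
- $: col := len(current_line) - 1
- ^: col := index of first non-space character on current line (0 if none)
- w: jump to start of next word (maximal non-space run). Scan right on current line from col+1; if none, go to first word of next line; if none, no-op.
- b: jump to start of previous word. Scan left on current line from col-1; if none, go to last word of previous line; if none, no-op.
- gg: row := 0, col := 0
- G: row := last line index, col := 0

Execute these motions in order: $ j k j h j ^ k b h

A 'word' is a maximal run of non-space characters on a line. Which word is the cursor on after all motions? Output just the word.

Answer: fire

Derivation:
After 1 ($): row=0 col=13 char='e'
After 2 (j): row=1 col=8 char='h'
After 3 (k): row=0 col=8 char='_'
After 4 (j): row=1 col=8 char='h'
After 5 (h): row=1 col=7 char='s'
After 6 (j): row=2 col=7 char='o'
After 7 (^): row=2 col=1 char='b'
After 8 (k): row=1 col=1 char='i'
After 9 (b): row=1 col=0 char='f'
After 10 (h): row=1 col=0 char='f'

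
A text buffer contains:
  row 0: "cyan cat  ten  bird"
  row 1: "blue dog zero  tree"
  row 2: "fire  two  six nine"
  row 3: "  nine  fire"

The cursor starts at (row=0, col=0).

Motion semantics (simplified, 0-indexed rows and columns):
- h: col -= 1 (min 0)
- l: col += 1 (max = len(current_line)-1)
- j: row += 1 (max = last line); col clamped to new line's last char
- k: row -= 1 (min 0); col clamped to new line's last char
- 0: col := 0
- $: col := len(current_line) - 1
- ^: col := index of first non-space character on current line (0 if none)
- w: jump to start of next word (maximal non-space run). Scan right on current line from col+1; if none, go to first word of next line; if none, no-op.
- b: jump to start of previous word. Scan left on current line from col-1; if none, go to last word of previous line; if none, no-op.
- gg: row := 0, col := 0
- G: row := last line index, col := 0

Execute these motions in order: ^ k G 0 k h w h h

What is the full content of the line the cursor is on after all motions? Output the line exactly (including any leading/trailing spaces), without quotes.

After 1 (^): row=0 col=0 char='c'
After 2 (k): row=0 col=0 char='c'
After 3 (G): row=3 col=0 char='_'
After 4 (0): row=3 col=0 char='_'
After 5 (k): row=2 col=0 char='f'
After 6 (h): row=2 col=0 char='f'
After 7 (w): row=2 col=6 char='t'
After 8 (h): row=2 col=5 char='_'
After 9 (h): row=2 col=4 char='_'

Answer: fire  two  six nine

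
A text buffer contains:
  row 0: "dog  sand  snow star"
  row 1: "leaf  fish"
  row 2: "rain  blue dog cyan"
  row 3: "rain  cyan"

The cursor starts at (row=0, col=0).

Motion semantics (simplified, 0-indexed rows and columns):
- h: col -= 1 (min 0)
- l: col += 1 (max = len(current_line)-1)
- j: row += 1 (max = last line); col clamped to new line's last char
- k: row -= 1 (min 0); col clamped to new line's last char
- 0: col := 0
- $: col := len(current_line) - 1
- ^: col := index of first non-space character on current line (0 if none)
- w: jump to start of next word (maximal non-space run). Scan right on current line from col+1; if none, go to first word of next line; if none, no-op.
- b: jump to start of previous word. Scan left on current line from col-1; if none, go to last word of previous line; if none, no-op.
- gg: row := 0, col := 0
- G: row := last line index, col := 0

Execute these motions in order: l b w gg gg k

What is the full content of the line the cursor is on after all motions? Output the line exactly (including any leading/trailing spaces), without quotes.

Answer: dog  sand  snow star

Derivation:
After 1 (l): row=0 col=1 char='o'
After 2 (b): row=0 col=0 char='d'
After 3 (w): row=0 col=5 char='s'
After 4 (gg): row=0 col=0 char='d'
After 5 (gg): row=0 col=0 char='d'
After 6 (k): row=0 col=0 char='d'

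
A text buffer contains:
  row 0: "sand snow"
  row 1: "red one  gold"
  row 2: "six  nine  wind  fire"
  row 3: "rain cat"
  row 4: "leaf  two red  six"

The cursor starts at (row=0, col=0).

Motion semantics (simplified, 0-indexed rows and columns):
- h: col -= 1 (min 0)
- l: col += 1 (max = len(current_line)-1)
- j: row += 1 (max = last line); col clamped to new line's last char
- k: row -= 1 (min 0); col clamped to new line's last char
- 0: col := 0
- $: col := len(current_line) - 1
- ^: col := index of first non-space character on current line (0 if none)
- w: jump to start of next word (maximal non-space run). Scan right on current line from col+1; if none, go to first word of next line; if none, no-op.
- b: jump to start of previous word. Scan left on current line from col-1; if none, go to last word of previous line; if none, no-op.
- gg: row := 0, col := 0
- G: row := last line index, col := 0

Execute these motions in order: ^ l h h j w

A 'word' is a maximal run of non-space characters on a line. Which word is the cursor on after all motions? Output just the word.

Answer: one

Derivation:
After 1 (^): row=0 col=0 char='s'
After 2 (l): row=0 col=1 char='a'
After 3 (h): row=0 col=0 char='s'
After 4 (h): row=0 col=0 char='s'
After 5 (j): row=1 col=0 char='r'
After 6 (w): row=1 col=4 char='o'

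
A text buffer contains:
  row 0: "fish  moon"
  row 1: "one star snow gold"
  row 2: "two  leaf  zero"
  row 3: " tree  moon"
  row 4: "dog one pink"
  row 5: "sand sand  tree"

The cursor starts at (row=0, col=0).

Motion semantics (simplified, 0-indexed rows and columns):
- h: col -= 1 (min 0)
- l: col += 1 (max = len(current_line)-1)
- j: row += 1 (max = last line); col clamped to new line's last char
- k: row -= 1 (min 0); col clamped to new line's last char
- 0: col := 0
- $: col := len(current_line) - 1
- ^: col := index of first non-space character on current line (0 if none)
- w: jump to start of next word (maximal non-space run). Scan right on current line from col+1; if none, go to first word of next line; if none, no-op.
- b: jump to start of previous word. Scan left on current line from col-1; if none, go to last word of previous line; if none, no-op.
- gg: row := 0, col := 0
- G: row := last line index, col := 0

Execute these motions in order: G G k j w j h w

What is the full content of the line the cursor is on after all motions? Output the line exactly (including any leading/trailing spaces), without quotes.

Answer: sand sand  tree

Derivation:
After 1 (G): row=5 col=0 char='s'
After 2 (G): row=5 col=0 char='s'
After 3 (k): row=4 col=0 char='d'
After 4 (j): row=5 col=0 char='s'
After 5 (w): row=5 col=5 char='s'
After 6 (j): row=5 col=5 char='s'
After 7 (h): row=5 col=4 char='_'
After 8 (w): row=5 col=5 char='s'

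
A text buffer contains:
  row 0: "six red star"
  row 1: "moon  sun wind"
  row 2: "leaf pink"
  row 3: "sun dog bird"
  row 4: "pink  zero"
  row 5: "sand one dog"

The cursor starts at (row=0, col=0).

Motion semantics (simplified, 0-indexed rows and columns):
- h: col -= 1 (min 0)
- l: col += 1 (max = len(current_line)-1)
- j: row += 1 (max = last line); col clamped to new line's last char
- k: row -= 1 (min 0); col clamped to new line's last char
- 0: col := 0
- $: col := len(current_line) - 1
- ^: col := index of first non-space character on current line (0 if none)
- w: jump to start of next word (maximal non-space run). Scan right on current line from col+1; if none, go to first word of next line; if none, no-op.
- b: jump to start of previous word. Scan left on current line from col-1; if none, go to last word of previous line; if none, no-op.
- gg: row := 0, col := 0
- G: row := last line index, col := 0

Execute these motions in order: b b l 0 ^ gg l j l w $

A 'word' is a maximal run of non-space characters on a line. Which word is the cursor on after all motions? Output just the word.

After 1 (b): row=0 col=0 char='s'
After 2 (b): row=0 col=0 char='s'
After 3 (l): row=0 col=1 char='i'
After 4 (0): row=0 col=0 char='s'
After 5 (^): row=0 col=0 char='s'
After 6 (gg): row=0 col=0 char='s'
After 7 (l): row=0 col=1 char='i'
After 8 (j): row=1 col=1 char='o'
After 9 (l): row=1 col=2 char='o'
After 10 (w): row=1 col=6 char='s'
After 11 ($): row=1 col=13 char='d'

Answer: wind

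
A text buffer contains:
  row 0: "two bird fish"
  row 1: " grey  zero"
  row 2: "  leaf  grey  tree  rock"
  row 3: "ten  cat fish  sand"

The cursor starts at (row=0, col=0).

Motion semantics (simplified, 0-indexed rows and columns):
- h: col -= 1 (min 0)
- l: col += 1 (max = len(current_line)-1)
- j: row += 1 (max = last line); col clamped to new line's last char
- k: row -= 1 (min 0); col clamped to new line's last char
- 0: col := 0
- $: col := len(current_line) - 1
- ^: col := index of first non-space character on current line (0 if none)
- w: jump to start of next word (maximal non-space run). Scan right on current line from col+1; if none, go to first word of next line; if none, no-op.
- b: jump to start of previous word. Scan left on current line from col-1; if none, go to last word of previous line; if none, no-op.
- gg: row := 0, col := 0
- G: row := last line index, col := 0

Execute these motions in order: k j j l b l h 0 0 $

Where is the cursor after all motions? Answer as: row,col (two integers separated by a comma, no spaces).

Answer: 1,10

Derivation:
After 1 (k): row=0 col=0 char='t'
After 2 (j): row=1 col=0 char='_'
After 3 (j): row=2 col=0 char='_'
After 4 (l): row=2 col=1 char='_'
After 5 (b): row=1 col=7 char='z'
After 6 (l): row=1 col=8 char='e'
After 7 (h): row=1 col=7 char='z'
After 8 (0): row=1 col=0 char='_'
After 9 (0): row=1 col=0 char='_'
After 10 ($): row=1 col=10 char='o'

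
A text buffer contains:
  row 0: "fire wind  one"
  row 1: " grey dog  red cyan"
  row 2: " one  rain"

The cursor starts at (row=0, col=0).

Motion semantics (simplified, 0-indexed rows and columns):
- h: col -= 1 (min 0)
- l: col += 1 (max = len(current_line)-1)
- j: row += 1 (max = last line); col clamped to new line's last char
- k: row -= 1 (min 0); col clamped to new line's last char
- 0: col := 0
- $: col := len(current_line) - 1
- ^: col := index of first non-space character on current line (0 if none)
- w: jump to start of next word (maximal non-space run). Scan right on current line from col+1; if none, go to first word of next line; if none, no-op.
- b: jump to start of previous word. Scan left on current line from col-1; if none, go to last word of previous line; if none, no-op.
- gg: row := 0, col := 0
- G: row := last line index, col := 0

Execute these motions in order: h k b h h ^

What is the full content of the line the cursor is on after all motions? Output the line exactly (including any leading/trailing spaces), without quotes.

After 1 (h): row=0 col=0 char='f'
After 2 (k): row=0 col=0 char='f'
After 3 (b): row=0 col=0 char='f'
After 4 (h): row=0 col=0 char='f'
After 5 (h): row=0 col=0 char='f'
After 6 (^): row=0 col=0 char='f'

Answer: fire wind  one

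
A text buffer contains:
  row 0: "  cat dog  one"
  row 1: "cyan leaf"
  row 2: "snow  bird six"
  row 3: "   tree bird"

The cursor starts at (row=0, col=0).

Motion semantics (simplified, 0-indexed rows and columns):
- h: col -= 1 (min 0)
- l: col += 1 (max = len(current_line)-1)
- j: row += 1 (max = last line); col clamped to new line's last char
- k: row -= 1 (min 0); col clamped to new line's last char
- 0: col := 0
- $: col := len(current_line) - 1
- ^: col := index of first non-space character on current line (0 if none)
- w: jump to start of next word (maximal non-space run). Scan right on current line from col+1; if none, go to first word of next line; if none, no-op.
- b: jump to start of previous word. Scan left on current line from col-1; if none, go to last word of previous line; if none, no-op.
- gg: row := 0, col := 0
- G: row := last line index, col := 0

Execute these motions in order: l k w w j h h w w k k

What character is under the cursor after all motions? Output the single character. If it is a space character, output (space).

After 1 (l): row=0 col=1 char='_'
After 2 (k): row=0 col=1 char='_'
After 3 (w): row=0 col=2 char='c'
After 4 (w): row=0 col=6 char='d'
After 5 (j): row=1 col=6 char='e'
After 6 (h): row=1 col=5 char='l'
After 7 (h): row=1 col=4 char='_'
After 8 (w): row=1 col=5 char='l'
After 9 (w): row=2 col=0 char='s'
After 10 (k): row=1 col=0 char='c'
After 11 (k): row=0 col=0 char='_'

Answer: (space)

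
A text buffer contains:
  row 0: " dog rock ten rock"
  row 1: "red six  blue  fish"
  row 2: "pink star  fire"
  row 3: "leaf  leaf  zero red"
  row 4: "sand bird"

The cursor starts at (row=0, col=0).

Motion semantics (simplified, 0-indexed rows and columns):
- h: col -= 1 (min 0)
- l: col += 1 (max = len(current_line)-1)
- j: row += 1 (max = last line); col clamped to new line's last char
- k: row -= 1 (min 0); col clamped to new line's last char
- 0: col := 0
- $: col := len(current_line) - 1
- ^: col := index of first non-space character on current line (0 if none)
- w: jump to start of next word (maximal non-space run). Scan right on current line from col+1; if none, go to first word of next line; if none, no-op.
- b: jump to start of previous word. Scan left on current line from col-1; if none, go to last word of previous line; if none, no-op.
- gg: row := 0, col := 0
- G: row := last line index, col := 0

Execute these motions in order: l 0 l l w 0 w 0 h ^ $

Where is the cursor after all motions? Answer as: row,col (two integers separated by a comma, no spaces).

Answer: 0,17

Derivation:
After 1 (l): row=0 col=1 char='d'
After 2 (0): row=0 col=0 char='_'
After 3 (l): row=0 col=1 char='d'
After 4 (l): row=0 col=2 char='o'
After 5 (w): row=0 col=5 char='r'
After 6 (0): row=0 col=0 char='_'
After 7 (w): row=0 col=1 char='d'
After 8 (0): row=0 col=0 char='_'
After 9 (h): row=0 col=0 char='_'
After 10 (^): row=0 col=1 char='d'
After 11 ($): row=0 col=17 char='k'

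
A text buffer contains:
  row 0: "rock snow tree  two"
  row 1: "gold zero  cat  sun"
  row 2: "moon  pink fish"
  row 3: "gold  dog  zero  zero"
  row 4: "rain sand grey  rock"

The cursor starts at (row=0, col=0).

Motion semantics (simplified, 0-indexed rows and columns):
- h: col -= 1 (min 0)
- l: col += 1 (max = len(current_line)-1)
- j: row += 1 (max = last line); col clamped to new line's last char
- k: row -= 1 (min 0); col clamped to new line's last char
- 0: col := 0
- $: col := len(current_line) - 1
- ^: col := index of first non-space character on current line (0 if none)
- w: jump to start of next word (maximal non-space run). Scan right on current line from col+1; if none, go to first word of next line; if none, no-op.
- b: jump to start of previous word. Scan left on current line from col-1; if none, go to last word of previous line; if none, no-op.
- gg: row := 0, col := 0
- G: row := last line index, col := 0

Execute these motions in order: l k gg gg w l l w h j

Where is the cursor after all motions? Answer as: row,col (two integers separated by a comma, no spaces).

After 1 (l): row=0 col=1 char='o'
After 2 (k): row=0 col=1 char='o'
After 3 (gg): row=0 col=0 char='r'
After 4 (gg): row=0 col=0 char='r'
After 5 (w): row=0 col=5 char='s'
After 6 (l): row=0 col=6 char='n'
After 7 (l): row=0 col=7 char='o'
After 8 (w): row=0 col=10 char='t'
After 9 (h): row=0 col=9 char='_'
After 10 (j): row=1 col=9 char='_'

Answer: 1,9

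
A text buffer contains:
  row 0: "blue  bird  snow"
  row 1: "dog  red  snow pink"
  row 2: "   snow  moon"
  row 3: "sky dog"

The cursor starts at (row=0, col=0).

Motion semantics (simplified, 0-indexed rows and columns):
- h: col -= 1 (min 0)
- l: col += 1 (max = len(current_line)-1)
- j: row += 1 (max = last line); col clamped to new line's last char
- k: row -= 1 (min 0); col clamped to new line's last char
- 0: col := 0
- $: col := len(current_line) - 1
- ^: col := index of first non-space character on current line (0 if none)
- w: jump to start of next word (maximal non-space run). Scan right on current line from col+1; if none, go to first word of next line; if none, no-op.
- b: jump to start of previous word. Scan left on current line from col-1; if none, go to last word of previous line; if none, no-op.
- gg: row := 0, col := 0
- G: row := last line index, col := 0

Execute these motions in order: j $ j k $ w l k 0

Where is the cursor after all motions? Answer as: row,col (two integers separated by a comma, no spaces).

After 1 (j): row=1 col=0 char='d'
After 2 ($): row=1 col=18 char='k'
After 3 (j): row=2 col=12 char='n'
After 4 (k): row=1 col=12 char='o'
After 5 ($): row=1 col=18 char='k'
After 6 (w): row=2 col=3 char='s'
After 7 (l): row=2 col=4 char='n'
After 8 (k): row=1 col=4 char='_'
After 9 (0): row=1 col=0 char='d'

Answer: 1,0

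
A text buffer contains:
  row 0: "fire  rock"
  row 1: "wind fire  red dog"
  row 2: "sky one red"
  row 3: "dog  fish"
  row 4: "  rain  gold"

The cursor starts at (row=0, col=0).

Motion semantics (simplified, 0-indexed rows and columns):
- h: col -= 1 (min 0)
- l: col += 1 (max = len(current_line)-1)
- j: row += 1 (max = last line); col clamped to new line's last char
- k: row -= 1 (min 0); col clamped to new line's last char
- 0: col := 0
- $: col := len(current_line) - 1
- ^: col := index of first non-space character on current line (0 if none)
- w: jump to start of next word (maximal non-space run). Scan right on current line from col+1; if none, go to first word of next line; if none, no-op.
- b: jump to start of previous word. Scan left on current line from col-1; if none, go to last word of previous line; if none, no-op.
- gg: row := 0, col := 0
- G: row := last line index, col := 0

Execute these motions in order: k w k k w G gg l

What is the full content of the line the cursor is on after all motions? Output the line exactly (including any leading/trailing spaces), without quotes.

After 1 (k): row=0 col=0 char='f'
After 2 (w): row=0 col=6 char='r'
After 3 (k): row=0 col=6 char='r'
After 4 (k): row=0 col=6 char='r'
After 5 (w): row=1 col=0 char='w'
After 6 (G): row=4 col=0 char='_'
After 7 (gg): row=0 col=0 char='f'
After 8 (l): row=0 col=1 char='i'

Answer: fire  rock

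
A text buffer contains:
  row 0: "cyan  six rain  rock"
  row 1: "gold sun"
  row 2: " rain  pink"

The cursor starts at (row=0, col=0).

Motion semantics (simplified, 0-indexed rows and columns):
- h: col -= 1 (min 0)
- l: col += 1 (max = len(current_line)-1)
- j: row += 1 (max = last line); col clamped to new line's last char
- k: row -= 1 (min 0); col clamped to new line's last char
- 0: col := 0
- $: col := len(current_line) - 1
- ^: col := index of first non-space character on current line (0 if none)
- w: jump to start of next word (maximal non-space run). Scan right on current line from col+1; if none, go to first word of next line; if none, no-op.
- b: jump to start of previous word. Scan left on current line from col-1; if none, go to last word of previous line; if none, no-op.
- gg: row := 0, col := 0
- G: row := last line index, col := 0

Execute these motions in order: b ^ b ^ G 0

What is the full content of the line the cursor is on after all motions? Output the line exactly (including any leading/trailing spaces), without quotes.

Answer:  rain  pink

Derivation:
After 1 (b): row=0 col=0 char='c'
After 2 (^): row=0 col=0 char='c'
After 3 (b): row=0 col=0 char='c'
After 4 (^): row=0 col=0 char='c'
After 5 (G): row=2 col=0 char='_'
After 6 (0): row=2 col=0 char='_'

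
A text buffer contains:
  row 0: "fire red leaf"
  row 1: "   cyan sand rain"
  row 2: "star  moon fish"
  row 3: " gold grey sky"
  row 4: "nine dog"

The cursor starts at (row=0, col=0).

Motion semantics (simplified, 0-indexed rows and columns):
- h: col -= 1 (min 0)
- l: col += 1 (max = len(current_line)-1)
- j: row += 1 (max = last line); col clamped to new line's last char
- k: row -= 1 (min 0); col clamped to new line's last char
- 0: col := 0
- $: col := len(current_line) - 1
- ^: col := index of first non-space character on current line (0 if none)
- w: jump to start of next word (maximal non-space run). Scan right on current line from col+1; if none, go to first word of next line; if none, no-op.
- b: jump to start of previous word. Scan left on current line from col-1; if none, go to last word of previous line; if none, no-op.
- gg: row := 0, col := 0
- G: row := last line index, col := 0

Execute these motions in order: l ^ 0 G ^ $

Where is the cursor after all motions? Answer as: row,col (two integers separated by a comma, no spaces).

After 1 (l): row=0 col=1 char='i'
After 2 (^): row=0 col=0 char='f'
After 3 (0): row=0 col=0 char='f'
After 4 (G): row=4 col=0 char='n'
After 5 (^): row=4 col=0 char='n'
After 6 ($): row=4 col=7 char='g'

Answer: 4,7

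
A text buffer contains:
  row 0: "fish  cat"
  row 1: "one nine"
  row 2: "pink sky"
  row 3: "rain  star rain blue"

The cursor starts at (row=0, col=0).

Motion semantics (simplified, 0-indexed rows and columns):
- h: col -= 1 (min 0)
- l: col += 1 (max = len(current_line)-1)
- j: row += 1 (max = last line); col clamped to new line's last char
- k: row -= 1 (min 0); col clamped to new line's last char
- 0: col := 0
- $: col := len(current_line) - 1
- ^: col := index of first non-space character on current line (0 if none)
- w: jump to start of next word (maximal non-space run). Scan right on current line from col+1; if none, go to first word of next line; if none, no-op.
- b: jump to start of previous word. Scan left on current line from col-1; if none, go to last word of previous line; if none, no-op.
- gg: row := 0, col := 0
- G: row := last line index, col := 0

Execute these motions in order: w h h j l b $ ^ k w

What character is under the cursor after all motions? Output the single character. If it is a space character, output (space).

After 1 (w): row=0 col=6 char='c'
After 2 (h): row=0 col=5 char='_'
After 3 (h): row=0 col=4 char='_'
After 4 (j): row=1 col=4 char='n'
After 5 (l): row=1 col=5 char='i'
After 6 (b): row=1 col=4 char='n'
After 7 ($): row=1 col=7 char='e'
After 8 (^): row=1 col=0 char='o'
After 9 (k): row=0 col=0 char='f'
After 10 (w): row=0 col=6 char='c'

Answer: c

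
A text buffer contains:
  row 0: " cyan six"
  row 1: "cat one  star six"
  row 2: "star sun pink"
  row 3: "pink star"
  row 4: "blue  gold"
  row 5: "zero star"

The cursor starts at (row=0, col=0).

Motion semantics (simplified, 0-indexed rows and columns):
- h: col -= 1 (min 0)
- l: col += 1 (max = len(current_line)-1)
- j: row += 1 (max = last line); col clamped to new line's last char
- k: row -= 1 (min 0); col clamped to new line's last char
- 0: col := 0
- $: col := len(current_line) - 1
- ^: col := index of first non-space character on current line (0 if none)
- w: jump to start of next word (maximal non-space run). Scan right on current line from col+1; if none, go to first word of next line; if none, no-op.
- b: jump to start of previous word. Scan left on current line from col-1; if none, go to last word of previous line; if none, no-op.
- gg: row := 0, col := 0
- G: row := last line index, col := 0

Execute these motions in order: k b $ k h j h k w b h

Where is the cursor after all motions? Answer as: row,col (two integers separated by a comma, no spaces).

Answer: 0,5

Derivation:
After 1 (k): row=0 col=0 char='_'
After 2 (b): row=0 col=0 char='_'
After 3 ($): row=0 col=8 char='x'
After 4 (k): row=0 col=8 char='x'
After 5 (h): row=0 col=7 char='i'
After 6 (j): row=1 col=7 char='_'
After 7 (h): row=1 col=6 char='e'
After 8 (k): row=0 col=6 char='s'
After 9 (w): row=1 col=0 char='c'
After 10 (b): row=0 col=6 char='s'
After 11 (h): row=0 col=5 char='_'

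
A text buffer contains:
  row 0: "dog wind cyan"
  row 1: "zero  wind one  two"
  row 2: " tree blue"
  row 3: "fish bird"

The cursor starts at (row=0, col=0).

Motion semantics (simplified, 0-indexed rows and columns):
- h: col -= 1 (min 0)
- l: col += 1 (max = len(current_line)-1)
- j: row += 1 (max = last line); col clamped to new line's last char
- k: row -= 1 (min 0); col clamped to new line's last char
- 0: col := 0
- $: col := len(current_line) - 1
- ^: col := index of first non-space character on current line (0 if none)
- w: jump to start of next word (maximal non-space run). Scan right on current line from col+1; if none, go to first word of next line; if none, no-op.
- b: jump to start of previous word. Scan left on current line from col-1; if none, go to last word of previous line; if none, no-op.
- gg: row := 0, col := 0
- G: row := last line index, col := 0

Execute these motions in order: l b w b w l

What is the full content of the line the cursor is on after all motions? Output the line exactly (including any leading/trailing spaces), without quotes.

After 1 (l): row=0 col=1 char='o'
After 2 (b): row=0 col=0 char='d'
After 3 (w): row=0 col=4 char='w'
After 4 (b): row=0 col=0 char='d'
After 5 (w): row=0 col=4 char='w'
After 6 (l): row=0 col=5 char='i'

Answer: dog wind cyan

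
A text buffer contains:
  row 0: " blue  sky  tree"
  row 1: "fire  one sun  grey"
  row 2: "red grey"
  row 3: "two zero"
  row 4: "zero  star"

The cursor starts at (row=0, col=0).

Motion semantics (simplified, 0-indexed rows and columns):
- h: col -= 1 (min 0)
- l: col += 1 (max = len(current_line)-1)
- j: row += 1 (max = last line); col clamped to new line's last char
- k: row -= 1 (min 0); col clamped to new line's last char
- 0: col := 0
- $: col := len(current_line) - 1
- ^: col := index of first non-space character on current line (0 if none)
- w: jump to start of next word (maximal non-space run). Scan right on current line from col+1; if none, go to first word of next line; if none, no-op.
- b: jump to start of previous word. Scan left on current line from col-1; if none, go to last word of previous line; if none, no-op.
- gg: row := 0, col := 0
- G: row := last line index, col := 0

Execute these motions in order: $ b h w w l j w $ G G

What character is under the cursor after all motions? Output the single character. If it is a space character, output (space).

Answer: z

Derivation:
After 1 ($): row=0 col=15 char='e'
After 2 (b): row=0 col=12 char='t'
After 3 (h): row=0 col=11 char='_'
After 4 (w): row=0 col=12 char='t'
After 5 (w): row=1 col=0 char='f'
After 6 (l): row=1 col=1 char='i'
After 7 (j): row=2 col=1 char='e'
After 8 (w): row=2 col=4 char='g'
After 9 ($): row=2 col=7 char='y'
After 10 (G): row=4 col=0 char='z'
After 11 (G): row=4 col=0 char='z'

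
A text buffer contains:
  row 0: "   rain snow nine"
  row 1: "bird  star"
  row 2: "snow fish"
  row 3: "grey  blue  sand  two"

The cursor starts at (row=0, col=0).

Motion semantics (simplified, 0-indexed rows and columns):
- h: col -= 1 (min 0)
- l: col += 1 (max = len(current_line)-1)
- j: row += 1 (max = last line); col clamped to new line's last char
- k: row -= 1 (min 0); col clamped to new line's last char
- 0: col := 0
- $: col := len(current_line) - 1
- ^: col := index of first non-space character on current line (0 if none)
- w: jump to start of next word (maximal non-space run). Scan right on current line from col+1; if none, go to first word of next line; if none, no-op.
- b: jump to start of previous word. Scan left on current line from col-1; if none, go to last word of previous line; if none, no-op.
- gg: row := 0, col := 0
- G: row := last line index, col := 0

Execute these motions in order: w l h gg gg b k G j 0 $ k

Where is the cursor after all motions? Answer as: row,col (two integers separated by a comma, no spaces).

After 1 (w): row=0 col=3 char='r'
After 2 (l): row=0 col=4 char='a'
After 3 (h): row=0 col=3 char='r'
After 4 (gg): row=0 col=0 char='_'
After 5 (gg): row=0 col=0 char='_'
After 6 (b): row=0 col=0 char='_'
After 7 (k): row=0 col=0 char='_'
After 8 (G): row=3 col=0 char='g'
After 9 (j): row=3 col=0 char='g'
After 10 (0): row=3 col=0 char='g'
After 11 ($): row=3 col=20 char='o'
After 12 (k): row=2 col=8 char='h'

Answer: 2,8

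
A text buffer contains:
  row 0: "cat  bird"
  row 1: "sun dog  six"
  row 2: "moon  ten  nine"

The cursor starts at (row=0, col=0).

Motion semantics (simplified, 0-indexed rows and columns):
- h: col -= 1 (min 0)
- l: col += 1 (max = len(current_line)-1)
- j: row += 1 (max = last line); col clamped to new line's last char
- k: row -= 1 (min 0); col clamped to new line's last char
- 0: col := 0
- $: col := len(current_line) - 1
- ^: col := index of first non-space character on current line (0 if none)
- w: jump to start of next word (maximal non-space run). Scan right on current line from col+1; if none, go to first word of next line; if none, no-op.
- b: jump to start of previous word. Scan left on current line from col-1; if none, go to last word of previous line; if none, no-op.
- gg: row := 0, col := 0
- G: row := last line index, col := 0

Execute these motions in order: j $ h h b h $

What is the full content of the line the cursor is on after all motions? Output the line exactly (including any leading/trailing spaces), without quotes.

Answer: sun dog  six

Derivation:
After 1 (j): row=1 col=0 char='s'
After 2 ($): row=1 col=11 char='x'
After 3 (h): row=1 col=10 char='i'
After 4 (h): row=1 col=9 char='s'
After 5 (b): row=1 col=4 char='d'
After 6 (h): row=1 col=3 char='_'
After 7 ($): row=1 col=11 char='x'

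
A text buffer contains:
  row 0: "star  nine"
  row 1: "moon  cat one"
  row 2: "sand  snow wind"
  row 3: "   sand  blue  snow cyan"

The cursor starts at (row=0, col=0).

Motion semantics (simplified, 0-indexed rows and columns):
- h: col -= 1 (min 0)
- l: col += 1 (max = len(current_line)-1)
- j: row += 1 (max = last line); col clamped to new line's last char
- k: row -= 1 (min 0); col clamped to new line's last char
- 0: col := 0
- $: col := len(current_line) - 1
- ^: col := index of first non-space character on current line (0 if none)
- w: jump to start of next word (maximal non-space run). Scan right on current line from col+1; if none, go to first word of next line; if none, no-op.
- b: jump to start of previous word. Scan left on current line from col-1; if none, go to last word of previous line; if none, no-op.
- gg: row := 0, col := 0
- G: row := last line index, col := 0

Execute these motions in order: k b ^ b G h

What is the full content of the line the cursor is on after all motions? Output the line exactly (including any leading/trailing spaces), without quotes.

Answer:    sand  blue  snow cyan

Derivation:
After 1 (k): row=0 col=0 char='s'
After 2 (b): row=0 col=0 char='s'
After 3 (^): row=0 col=0 char='s'
After 4 (b): row=0 col=0 char='s'
After 5 (G): row=3 col=0 char='_'
After 6 (h): row=3 col=0 char='_'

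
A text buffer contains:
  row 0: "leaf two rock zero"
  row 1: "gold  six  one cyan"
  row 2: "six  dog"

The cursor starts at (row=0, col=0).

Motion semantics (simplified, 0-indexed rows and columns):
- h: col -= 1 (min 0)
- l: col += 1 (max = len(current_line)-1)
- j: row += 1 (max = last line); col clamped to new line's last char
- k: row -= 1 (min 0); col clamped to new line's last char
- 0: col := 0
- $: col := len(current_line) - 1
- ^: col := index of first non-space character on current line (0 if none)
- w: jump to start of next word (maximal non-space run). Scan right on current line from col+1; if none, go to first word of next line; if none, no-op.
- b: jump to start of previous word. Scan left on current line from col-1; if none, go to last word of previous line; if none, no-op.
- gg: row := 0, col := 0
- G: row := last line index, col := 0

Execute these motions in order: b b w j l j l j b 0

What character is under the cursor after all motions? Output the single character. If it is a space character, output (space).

After 1 (b): row=0 col=0 char='l'
After 2 (b): row=0 col=0 char='l'
After 3 (w): row=0 col=5 char='t'
After 4 (j): row=1 col=5 char='_'
After 5 (l): row=1 col=6 char='s'
After 6 (j): row=2 col=6 char='o'
After 7 (l): row=2 col=7 char='g'
After 8 (j): row=2 col=7 char='g'
After 9 (b): row=2 col=5 char='d'
After 10 (0): row=2 col=0 char='s'

Answer: s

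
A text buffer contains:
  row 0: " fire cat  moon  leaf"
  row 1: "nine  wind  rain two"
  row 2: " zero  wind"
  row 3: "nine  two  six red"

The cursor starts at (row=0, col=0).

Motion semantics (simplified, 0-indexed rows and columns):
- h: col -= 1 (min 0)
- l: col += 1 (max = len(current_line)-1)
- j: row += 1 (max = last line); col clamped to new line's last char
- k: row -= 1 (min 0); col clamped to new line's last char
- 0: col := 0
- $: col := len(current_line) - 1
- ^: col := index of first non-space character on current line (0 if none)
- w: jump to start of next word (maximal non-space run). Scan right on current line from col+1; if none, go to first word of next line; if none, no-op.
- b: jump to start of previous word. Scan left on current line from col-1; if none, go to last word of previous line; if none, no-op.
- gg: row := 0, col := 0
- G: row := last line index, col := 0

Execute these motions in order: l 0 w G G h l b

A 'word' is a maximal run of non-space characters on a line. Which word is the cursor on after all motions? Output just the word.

Answer: nine

Derivation:
After 1 (l): row=0 col=1 char='f'
After 2 (0): row=0 col=0 char='_'
After 3 (w): row=0 col=1 char='f'
After 4 (G): row=3 col=0 char='n'
After 5 (G): row=3 col=0 char='n'
After 6 (h): row=3 col=0 char='n'
After 7 (l): row=3 col=1 char='i'
After 8 (b): row=3 col=0 char='n'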